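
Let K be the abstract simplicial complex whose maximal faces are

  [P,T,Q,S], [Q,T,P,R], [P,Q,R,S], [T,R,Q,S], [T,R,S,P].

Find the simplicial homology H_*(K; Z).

H_0 = Z,  H_1 = 0,  H_2 = 0,  H_3 = Z.

Take the total order P < Q < R < S < T on the vertex set. Then K (dimension 3) consists of the simplices:

  0-simplices (5): P, Q, R, S, T
  1-simplices (10): PQ, PR, PS, PT, QR, QS, QT, RS, RT, ST
  2-simplices (10): PQR, PQS, PQT, PRS, PRT, PST, QRS, QRT, QST, RST
  3-simplices (5): PQRS, PQRT, PQST, PRST, QRST

so the chain groups are C_0 ≅ Z^5, C_1 ≅ Z^10, C_2 ≅ Z^10, C_3 ≅ Z^5.

The boundary map ∂_1: C_1 → C_0 sends each edge [p,q] (with p < q) to q − p.
The 5×10 boundary matrix has rank 4 and Smith normal form diag(1,1,1,1).

The boundary map ∂_2: C_2 → C_1 sends each 2-simplex [p,q,r] to [q,r] − [p,r] + [p,q]. For instance
  ∂QRT = RT − QT + QR,
  ∂RST = ST − RT + RS.
As a 10×10 matrix over Z this has rank 6, with invariant factors (1,1,1,1,1,1).

∂_3: C_3 → C_2 sends each 3-simplex σ to the alternating sum Σ_i (−1)^i (σ with its i-th vertex removed). For instance
  ∂PRST = RST − PST + PRT − PRS,
  ∂QRST = RST − QST + QRT − QRS.
The 10×5 boundary matrix has rank 4 and Smith normal form diag(1,1,1,1).

From H_k ≅ ker(∂_k) / im(∂_{k+1}) we obtain:

  H_0: rank C_0 − rank ∂_1 = 5 − 4 = 1, and the invariant factors of ∂_1 are all 1, so H_0 ≅ Z.
  H_1: rank ker ∂_1 − rank ∂_2 = (10 − 4) − 6 = 0, and the invariant factors of ∂_2 are all 1, so H_1 ≅ 0.
  H_2: rank ker ∂_2 − rank ∂_3 = (10 − 6) − 4 = 0, and the invariant factors of ∂_3 are all 1, so H_2 ≅ 0.
  H_3: rank ker ∂_3 − rank ∂_4 = (5 − 4) − 0 = 1, and there is no ∂_4, so H_3 ≅ Z.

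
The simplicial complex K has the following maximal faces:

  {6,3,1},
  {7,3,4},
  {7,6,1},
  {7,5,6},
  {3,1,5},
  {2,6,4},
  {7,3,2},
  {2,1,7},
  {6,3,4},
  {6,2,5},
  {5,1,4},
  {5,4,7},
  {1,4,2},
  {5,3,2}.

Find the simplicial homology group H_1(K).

H_1 ≅ Z^2.

We work with the vertex ordering 1 < 2 < 3 < 4 < 5 < 6 < 7. The simplices of K, each written with vertices in increasing order, are:

  0-simplices (7): [1], [2], [3], [4], [5], [6], [7]
  1-simplices (21): [1,2], [1,3], [1,4], [1,5], [1,6], [1,7], [2,3], [2,4], [2,5], [2,6], [2,7], [3,4], [3,5], [3,6], [3,7], [4,5], [4,6], [4,7], [5,6], [5,7], [6,7]
  2-simplices (14): [1,2,4], [1,2,7], [1,3,5], [1,3,6], [1,4,5], [1,6,7], [2,3,5], [2,3,7], [2,4,6], [2,5,6], [3,4,6], [3,4,7], [4,5,7], [5,6,7]

so the chain groups are C_0 ≅ Z^7, C_1 ≅ Z^21, C_2 ≅ Z^14.

The boundary map ∂_1: C_1 → C_0 is given by ∂[p,q] = [q] − [p]. For instance
  ∂[3,7] = [7] − [3].
The 7×21 boundary matrix has rank 6 and Smith normal form diag(1,1,1,1,1,1).

∂_2: C_2 → C_1 maps a triangle to the signed sum of its edges. For instance
  ∂[2,4,6] = [4,6] − [2,6] + [2,4],
  ∂[2,5,6] = [5,6] − [2,6] + [2,5].
This gives a 21×14 integer matrix of rank 13; reducing to Smith normal form yields diagonal entries (1,1,1,1,1,1,1,1,1,1,1,1,1).

Reading off H_k = ker ∂_k / im ∂_{k+1}:

  H_1: rank ker ∂_1 − rank ∂_2 = (21 − 6) − 13 = 2, and the invariant factors of ∂_2 are all 1, so H_1 ≅ Z^2.

(K is a triangulation of the torus T^2.)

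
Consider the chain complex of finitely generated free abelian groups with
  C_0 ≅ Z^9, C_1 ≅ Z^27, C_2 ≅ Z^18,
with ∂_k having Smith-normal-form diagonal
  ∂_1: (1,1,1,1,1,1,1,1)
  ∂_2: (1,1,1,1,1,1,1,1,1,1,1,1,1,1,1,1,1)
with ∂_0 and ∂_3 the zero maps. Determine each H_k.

H_0: b_0 = 9 − 0 − 8 = 1; torsion from ∂_1 factors > 1: none. So H_0 ≅ Z.
H_1: b_1 = 27 − 8 − 17 = 2; torsion from ∂_2 factors > 1: none. So H_1 ≅ Z^2.
H_2: b_2 = 18 − 17 − 0 = 1; torsion from ∂_3 factors > 1: none. So H_2 ≅ Z.

H_0 ≅ Z,  H_1 ≅ Z^2,  H_2 ≅ Z.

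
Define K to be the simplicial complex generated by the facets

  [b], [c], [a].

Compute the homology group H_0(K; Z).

H_0 ≅ Z^3.

K has 3 vertices.
rank ∂_0 = 0, rank ∂_1 = 0 ⇒ b_0 = 3 − 0 − 0 = 3. So H_0 ≅ Z^3.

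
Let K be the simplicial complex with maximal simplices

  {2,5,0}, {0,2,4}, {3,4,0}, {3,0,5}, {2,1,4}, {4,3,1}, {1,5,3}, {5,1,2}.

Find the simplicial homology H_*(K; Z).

Order the vertices as 0 < 1 < 2 < 3 < 4 < 5. Listing each simplex with vertices in this order, K has dimension 2 with simplices:

  0-simplices (6): [0], [1], [2], [3], [4], [5]
  1-simplices (12): [0,2], [0,3], [0,4], [0,5], [1,2], [1,3], [1,4], [1,5], [2,4], [2,5], [3,4], [3,5]
  2-simplices (8): [0,2,4], [0,2,5], [0,3,4], [0,3,5], [1,2,4], [1,2,5], [1,3,4], [1,3,5]

giving chain groups C_0 ≅ Z^6, C_1 ≅ Z^12, C_2 ≅ Z^8.

Boundary ∂_1: C_1 → C_0 is given by ∂[p,q] = [q] − [p]. For instance
  ∂[0,3] = [3] − [0].
The 6×12 boundary matrix has rank 5 and Smith normal form diag(1,1,1,1,1).

Boundary ∂_2: C_2 → C_1 sends each 2-simplex [p,q,r] to [q,r] − [p,r] + [p,q]. For instance
  ∂[0,3,4] = [3,4] − [0,4] + [0,3],
  ∂[1,3,5] = [3,5] − [1,5] + [1,3].
As a 12×8 matrix over Z this has rank 7, with invariant factors (1,1,1,1,1,1,1).

From H_k ≅ ker(∂_k) / im(∂_{k+1}) we obtain:

  H_0: rank C_0 − rank ∂_1 = 6 − 5 = 1, and the invariant factors of ∂_1 are all 1, so H_0 = Z.
  H_1: rank ker ∂_1 − rank ∂_2 = (12 − 5) − 7 = 0, and the invariant factors of ∂_2 are all 1, so H_1 = 0.
  H_2: rank ker ∂_2 − rank ∂_3 = (8 − 7) − 0 = 1, and there is no ∂_3, so H_2 = Z.

(K is a triangulation of the 2-sphere S^2.)

H_0 ≅ Z,  H_1 = 0,  H_2 ≅ Z.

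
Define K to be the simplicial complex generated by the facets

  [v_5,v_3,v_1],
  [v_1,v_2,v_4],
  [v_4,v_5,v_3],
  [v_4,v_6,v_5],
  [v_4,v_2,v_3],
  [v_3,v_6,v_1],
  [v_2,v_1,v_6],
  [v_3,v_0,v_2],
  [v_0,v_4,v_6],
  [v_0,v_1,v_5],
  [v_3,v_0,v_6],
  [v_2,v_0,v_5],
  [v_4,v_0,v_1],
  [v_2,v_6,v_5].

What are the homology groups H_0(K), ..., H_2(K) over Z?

Take the total order v_0 < v_1 < v_2 < v_3 < v_4 < v_5 < v_6 on the vertex set. Then K (dimension 2) consists of the simplices:

  0-simplices (7): [v_0], [v_1], [v_2], [v_3], [v_4], [v_5], [v_6]
  1-simplices (21): (21 of them)
  2-simplices (14): (14 of them)

giving chain groups C_0 ≅ Z^7, C_1 ≅ Z^21, C_2 ≅ Z^14.

Boundary ∂_1: C_1 → C_0 is given by ∂[p,q] = [q] − [p]. For instance
  ∂[v_2,v_6] = [v_6] − [v_2].
The 7×21 boundary matrix has rank 6 and Smith normal form diag(1,1,1,1,1,1).

∂_2: C_2 → C_1 maps a triangle to the signed sum of its edges. For instance
  ∂[v_2,v_5,v_6] = [v_5,v_6] − [v_2,v_6] + [v_2,v_5],
  ∂[v_1,v_3,v_5] = [v_3,v_5] − [v_1,v_5] + [v_1,v_3].
The 21×14 boundary matrix has rank 13 and Smith normal form diag(1,1,1,1,1,1,1,1,1,1,1,1,1).

From H_k ≅ ker(∂_k) / im(∂_{k+1}) we obtain:

  H_0: rank C_0 − rank ∂_1 = 7 − 6 = 1, and the invariant factors of ∂_1 are all 1, so H_0 ≅ Z.
  H_1: rank ker ∂_1 − rank ∂_2 = (21 − 6) − 13 = 2, and the invariant factors of ∂_2 are all 1, so H_1 ≅ Z^2.
  H_2: rank ker ∂_2 − rank ∂_3 = (14 − 13) − 0 = 1, and there is no ∂_3, so H_2 ≅ Z.

As a check, the Euler characteristic is 7 − 21 + 14 = 0, which agrees with 1 − 2 + 1 = 0.
(K is a triangulation of the torus T^2.)

H_0 = Z,  H_1 = Z^2,  H_2 = Z.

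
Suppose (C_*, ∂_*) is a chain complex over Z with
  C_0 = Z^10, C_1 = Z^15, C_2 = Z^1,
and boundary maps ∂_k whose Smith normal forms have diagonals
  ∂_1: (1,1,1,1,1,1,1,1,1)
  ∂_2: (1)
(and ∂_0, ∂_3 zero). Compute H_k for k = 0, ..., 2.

H_0: b_0 = 10 − 0 − 9 = 1; torsion from ∂_1 factors > 1: none. So H_0 ≅ Z.
H_1: b_1 = 15 − 9 − 1 = 5; torsion from ∂_2 factors > 1: none. So H_1 ≅ Z^5.
H_2: b_2 = 1 − 1 − 0 = 0; torsion from ∂_3 factors > 1: none. So H_2 ≅ 0.

H_0 ≅ Z,  H_1 ≅ Z^5,  H_2 = 0.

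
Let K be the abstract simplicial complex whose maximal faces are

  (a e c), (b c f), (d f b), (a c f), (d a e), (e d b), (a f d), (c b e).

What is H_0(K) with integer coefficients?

H_0 = Z.

Order the vertices as a < b < c < d < e < f. Listing each simplex with vertices in this order, K has dimension 2 with simplices:

  0-simplices (6): a, b, c, d, e, f
  1-simplices (12): ac, ad, ae, af, bc, bd, be, bf, ce, cf, de, df
  2-simplices (8): ace, acf, ade, adf, bce, bcf, bde, bdf

giving chain groups C_0 ≅ Z^6, C_1 ≅ Z^12, C_2 ≅ Z^8.

Boundary ∂_1: C_1 → C_0 is given by ∂[p,q] = [q] − [p].
As a 6×12 matrix over Z this has rank 5, with invariant factors (1,1,1,1,1).

∂_2: C_2 → C_1 acts by ∂[p,q,r] = [q,r] − [p,r] + [p,q]. For instance
  ∂adf = df − af + ad,
  ∂bde = de − be + bd.
The resulting 12×8 matrix has rank 7, and its Smith normal form has invariant factors (1,1,1,1,1,1,1).

Now H_k = ker ∂_k / im ∂_{k+1}, so:

  H_0: rank C_0 − rank ∂_1 = 6 − 5 = 1, and the invariant factors of ∂_1 are all 1, so H_0 = Z.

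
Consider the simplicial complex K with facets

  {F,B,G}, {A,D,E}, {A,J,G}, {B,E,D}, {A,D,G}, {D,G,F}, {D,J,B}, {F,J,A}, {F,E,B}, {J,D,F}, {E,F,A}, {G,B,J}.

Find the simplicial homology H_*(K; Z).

Fix the vertex order A < B < D < E < F < G < J and write every simplex with vertices in increasing order. Then dim K = 2 and the simplices of K are:

  0-simplices (7): A, B, D, E, F, G, J
  1-simplices (18): AD, AE, AF, AG, AJ, BD, BE, BF, BG, BJ, DE, DF, DG, DJ, EF, FG, FJ, GJ
  2-simplices (12): ADE, ADG, AEF, AFJ, AGJ, BDE, BDJ, BEF, BFG, BGJ, DFG, DFJ

Hence C_0 ≅ Z^7, C_1 ≅ Z^18, C_2 ≅ Z^12.

The boundary map ∂_1: C_1 → C_0 maps an edge to its endpoints' difference, ∂[p,q] = q − p. For instance
  ∂BD = D − B.
The 7×18 boundary matrix has rank 6 and Smith normal form diag(1,1,1,1,1,1).

∂_2: C_2 → C_1 acts by ∂[p,q,r] = [q,r] − [p,r] + [p,q]. For instance
  ∂DFG = FG − DG + DF,
  ∂DFJ = FJ − DJ + DF.
As a 18×12 matrix over Z this has rank 12, with invariant factors (1,1,1,1,1,1,1,1,1,1,1,2).

Computing H_k = (kernel of ∂_k) / (image of ∂_{k+1}):

  H_0: rank C_0 − rank ∂_1 = 7 − 6 = 1, and the invariant factors of ∂_1 are all 1, so H_0 ≅ Z.
  H_1: rank ker ∂_1 − rank ∂_2 = (18 − 6) − 12 = 0, and ∂_2 has invariant factor 2 > 1, so H_1 ≅ Z_2.
  H_2: rank ker ∂_2 − rank ∂_3 = (12 − 12) − 0 = 0, and there is no ∂_3, so H_2 ≅ 0.

As a check, the Euler characteristic is 7 − 18 + 12 = 1, which agrees with 1 − 0 + 0 = 1.

H_0 = Z,  H_1 = Z_2,  H_2 = 0.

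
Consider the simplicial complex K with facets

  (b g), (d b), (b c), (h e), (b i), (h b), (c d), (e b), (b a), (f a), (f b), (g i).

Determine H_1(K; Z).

Fix the vertex order a < b < c < d < e < f < g < h < i and write every simplex with vertices in increasing order. Then dim K = 1 and the simplices of K are:

  0-simplices (9): a, b, c, d, e, f, g, h, i
  1-simplices (12): ab, af, bc, bd, be, bf, bg, bh, bi, cd, eh, gi

giving chain groups C_0 ≅ Z^9, C_1 ≅ Z^12.

The boundary map ∂_1: C_1 → C_0 maps an edge to its endpoints' difference, ∂[p,q] = q − p. For instance
  ∂bd = d − b.
As a 9×12 matrix over Z this has rank 8, with invariant factors (1,1,1,1,1,1,1,1).

Now H_k = ker ∂_k / im ∂_{k+1}, so:

  H_1: rank ker ∂_1 − rank ∂_2 = (12 − 8) − 0 = 4, and there is no ∂_2, so H_1 ≅ Z^4.

(K is a triangulation of a wedge of 4 circles.)

H_1 = Z^4.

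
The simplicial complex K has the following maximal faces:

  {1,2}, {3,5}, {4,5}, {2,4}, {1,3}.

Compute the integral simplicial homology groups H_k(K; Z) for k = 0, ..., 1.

H_0 = Z,  H_1 = Z.

We work with the vertex ordering 1 < 2 < 3 < 4 < 5. The simplices of K, each written with vertices in increasing order, are:

  0-simplices (5): [1], [2], [3], [4], [5]
  1-simplices (5): [1,2], [1,3], [2,4], [3,5], [4,5]

Hence C_0 ≅ Z^5, C_1 ≅ Z^5.

Boundary ∂_1: C_1 → C_0 is given by ∂[p,q] = [q] − [p].
The 5×5 boundary matrix has rank 4 and Smith normal form diag(1,1,1,1).

From H_k ≅ ker(∂_k) / im(∂_{k+1}) we obtain:

  H_0: rank C_0 − rank ∂_1 = 5 − 4 = 1, and the invariant factors of ∂_1 are all 1, so H_0 ≅ Z.
  H_1: rank ker ∂_1 − rank ∂_2 = (5 − 4) − 0 = 1, and there is no ∂_2, so H_1 ≅ Z.

(K is a triangulation of the circle S^1.)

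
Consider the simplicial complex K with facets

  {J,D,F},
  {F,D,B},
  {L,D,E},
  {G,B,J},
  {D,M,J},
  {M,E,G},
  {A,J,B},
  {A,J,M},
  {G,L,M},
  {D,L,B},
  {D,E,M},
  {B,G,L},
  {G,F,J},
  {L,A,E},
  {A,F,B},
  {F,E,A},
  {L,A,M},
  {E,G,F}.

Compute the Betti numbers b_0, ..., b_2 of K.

Take the total order A < B < D < E < F < G < J < L < M on the vertex set. Then K (dimension 2) consists of the simplices:

  0-simplices (9): A, B, D, E, F, G, J, L, M
  1-simplices (27): AB, AE, AF, AJ, AL, AM, BD, BF, BG, BJ, BL, DE, DF, DJ, DL, DM, EF, EG, EL, EM, FG, FJ, GJ, GL, GM, JM, LM
  2-simplices (18): ABF, ABJ, AEF, AEL, AJM, ALM, BDF, BDL, BGJ, BGL, DEL, DEM, DFJ, DJM, EFG, EGM, FGJ, GLM

Hence C_0 ≅ Z^9, C_1 ≅ Z^27, C_2 ≅ Z^18.

Boundary ∂_1: C_1 → C_0 maps an edge to its endpoints' difference, ∂[p,q] = q − p.
As a 9×27 matrix over Z this has rank 8, with invariant factors (1,1,1,1,1,1,1,1).

∂_2: C_2 → C_1 maps a triangle to the signed sum of its edges. For instance
  ∂BGL = GL − BL + BG,
  ∂FGJ = GJ − FJ + FG.
The resulting 27×18 matrix has rank 18, and its Smith normal form has invariant factors (1,1,1,1,1,1,1,1,1,1,1,1,1,1,1,1,1,2).

Computing H_k = (kernel of ∂_k) / (image of ∂_{k+1}):

  H_0: rank C_0 − rank ∂_1 = 9 − 8 = 1, and the invariant factors of ∂_1 are all 1, so H_0 ≅ Z.
  H_1: rank ker ∂_1 − rank ∂_2 = (27 − 8) − 18 = 1, and ∂_2 has invariant factor 2 > 1, so H_1 ≅ Z ⊕ Z/2Z.
  H_2: rank ker ∂_2 − rank ∂_3 = (18 − 18) − 0 = 0, and there is no ∂_3, so H_2 ≅ 0.

Hence the Betti numbers are b_0 = 1, b_1 = 1, b_2 = 0.

b_0 = 1, b_1 = 1, b_2 = 0.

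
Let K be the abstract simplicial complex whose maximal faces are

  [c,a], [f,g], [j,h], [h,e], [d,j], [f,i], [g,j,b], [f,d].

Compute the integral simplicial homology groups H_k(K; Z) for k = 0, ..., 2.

Order the vertices as a < b < c < d < e < f < g < h < i < j. Listing each simplex with vertices in this order, K has dimension 2 with simplices:

  0-simplices (10): a, b, c, d, e, f, g, h, i, j
  1-simplices (10): ac, bg, bj, df, dj, eh, fg, fi, gj, hj
  2-simplices (1): bgj

so the chain groups are C_0 ≅ Z^10, C_1 ≅ Z^10, C_2 ≅ Z^1.

∂_1: C_1 → C_0 maps an edge to its endpoints' difference, ∂[p,q] = q − p.
This gives a 10×10 integer matrix of rank 8; reducing to Smith normal form yields diagonal entries (1,1,1,1,1,1,1,1).

∂_2: C_2 → C_1 acts by ∂[p,q,r] = [q,r] − [p,r] + [p,q]. For instance
  ∂bgj = gj − bj + bg.
The resulting 10×1 matrix has rank 1, and its Smith normal form has invariant factors (1).

Now H_k = ker ∂_k / im ∂_{k+1}, so:

  H_0: rank C_0 − rank ∂_1 = 10 − 8 = 2, and the invariant factors of ∂_1 are all 1, so H_0 ≅ Z^2.
  H_1: rank ker ∂_1 − rank ∂_2 = (10 − 8) − 1 = 1, and the invariant factors of ∂_2 are all 1, so H_1 ≅ Z.
  H_2: rank ker ∂_2 − rank ∂_3 = (1 − 1) − 0 = 0, and there is no ∂_3, so H_2 ≅ 0.

H_0 = Z^2,  H_1 = Z,  H_2 = 0.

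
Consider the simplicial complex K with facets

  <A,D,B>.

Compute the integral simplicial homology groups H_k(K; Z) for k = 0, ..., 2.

Order the vertices as A < B < D. Listing each simplex with vertices in this order, K has dimension 2 with simplices:

  0-simplices (3): A, B, D
  1-simplices (3): AB, AD, BD
  2-simplices (1): ABD

Hence C_0 ≅ Z^3, C_1 ≅ Z^3, C_2 ≅ Z^1.

The boundary map ∂_1: C_1 → C_0 sends each edge [p,q] (with p < q) to q − p.
The resulting 3×3 matrix has rank 2, and its Smith normal form has invariant factors (1,1).

∂_2: C_2 → C_1 acts by ∂[p,q,r] = [q,r] − [p,r] + [p,q]. For instance
  ∂ABD = BD − AD + AB.
The 3×1 boundary matrix has rank 1 and Smith normal form diag(1).

Now H_k = ker ∂_k / im ∂_{k+1}, so:

  H_0: rank C_0 − rank ∂_1 = 3 − 2 = 1, and the invariant factors of ∂_1 are all 1, so H_0 = Z.
  H_1: rank ker ∂_1 − rank ∂_2 = (3 − 2) − 1 = 0, and the invariant factors of ∂_2 are all 1, so H_1 = 0.
  H_2: rank ker ∂_2 − rank ∂_3 = (1 − 1) − 0 = 0, and there is no ∂_3, so H_2 = 0.

As a check, the Euler characteristic is 3 − 3 + 1 = 1, which agrees with 1 − 0 + 0 = 1.

H_0 ≅ Z,  H_1 = 0,  H_2 = 0.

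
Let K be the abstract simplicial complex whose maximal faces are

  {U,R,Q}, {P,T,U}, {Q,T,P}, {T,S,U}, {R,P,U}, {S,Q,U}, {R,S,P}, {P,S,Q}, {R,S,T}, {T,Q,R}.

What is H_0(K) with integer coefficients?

Fix the vertex order P < Q < R < S < T < U and write every simplex with vertices in increasing order. Then dim K = 2 and the simplices of K are:

  0-simplices (6): P, Q, R, S, T, U
  1-simplices (15): PQ, PR, PS, PT, PU, QR, QS, QT, QU, RS, RT, RU, ST, SU, TU
  2-simplices (10): PQS, PQT, PRS, PRU, PTU, QRT, QRU, QSU, RST, STU

so the chain groups are C_0 ≅ Z^6, C_1 ≅ Z^15, C_2 ≅ Z^10.

∂_1: C_1 → C_0 sends each edge [p,q] (with p < q) to q − p. For instance
  ∂PU = U − P.
This gives a 6×15 integer matrix of rank 5; reducing to Smith normal form yields diagonal entries (1,1,1,1,1).

∂_2: C_2 → C_1 maps a triangle to the signed sum of its edges. For instance
  ∂PTU = TU − PU + PT,
  ∂PRU = RU − PU + PR.
The 15×10 boundary matrix has rank 10 and Smith normal form diag(1,1,1,1,1,1,1,1,1,2).

Now H_k = ker ∂_k / im ∂_{k+1}, so:

  H_0: rank C_0 − rank ∂_1 = 6 − 5 = 1, and the invariant factors of ∂_1 are all 1, so H_0 = Z.

H_0 ≅ Z.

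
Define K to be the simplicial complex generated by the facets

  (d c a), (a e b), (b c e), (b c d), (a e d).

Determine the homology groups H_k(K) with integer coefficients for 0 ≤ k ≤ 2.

H_0 = Z,  H_1 = Z,  H_2 = 0.

Fix the vertex order a < b < c < d < e and write every simplex with vertices in increasing order. Then dim K = 2 and the simplices of K are:

  0-simplices (5): a, b, c, d, e
  1-simplices (10): ab, ac, ad, ae, bc, bd, be, cd, ce, de
  2-simplices (5): abe, acd, ade, bcd, bce

giving chain groups C_0 ≅ Z^5, C_1 ≅ Z^10, C_2 ≅ Z^5.

∂_1: C_1 → C_0 is given by ∂[p,q] = [q] − [p].
As a 5×10 matrix over Z this has rank 4, with invariant factors (1,1,1,1).

The boundary map ∂_2: C_2 → C_1 sends each 2-simplex [p,q,r] to [q,r] − [p,r] + [p,q]. For instance
  ∂acd = cd − ad + ac,
  ∂abe = be − ae + ab.
This gives a 10×5 integer matrix of rank 5; reducing to Smith normal form yields diagonal entries (1,1,1,1,1).

From H_k ≅ ker(∂_k) / im(∂_{k+1}) we obtain:

  H_0: rank C_0 − rank ∂_1 = 5 − 4 = 1, and the invariant factors of ∂_1 are all 1, so H_0 = Z.
  H_1: rank ker ∂_1 − rank ∂_2 = (10 − 4) − 5 = 1, and the invariant factors of ∂_2 are all 1, so H_1 = Z.
  H_2: rank ker ∂_2 − rank ∂_3 = (5 − 5) − 0 = 0, and there is no ∂_3, so H_2 = 0.

As a check, the Euler characteristic is 5 − 10 + 5 = 0, which agrees with 1 − 1 + 0 = 0.
(K is a triangulation of the Möbius band.)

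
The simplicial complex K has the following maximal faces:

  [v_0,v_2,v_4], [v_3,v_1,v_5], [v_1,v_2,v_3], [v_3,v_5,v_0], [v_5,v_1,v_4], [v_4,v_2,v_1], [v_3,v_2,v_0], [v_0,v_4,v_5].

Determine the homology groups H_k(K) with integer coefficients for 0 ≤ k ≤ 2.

H_0 = Z,  H_1 = 0,  H_2 = Z.

Fix the vertex order v_0 < v_1 < v_2 < v_3 < v_4 < v_5 and write every simplex with vertices in increasing order. Then dim K = 2 and the simplices of K are:

  0-simplices (6): [v_0], [v_1], [v_2], [v_3], [v_4], [v_5]
  1-simplices (12): [v_0,v_2], [v_0,v_3], [v_0,v_4], [v_0,v_5], [v_1,v_2], [v_1,v_3], [v_1,v_4], [v_1,v_5], [v_2,v_3], [v_2,v_4], [v_3,v_5], [v_4,v_5]
  2-simplices (8): [v_0,v_2,v_3], [v_0,v_2,v_4], [v_0,v_3,v_5], [v_0,v_4,v_5], [v_1,v_2,v_3], [v_1,v_2,v_4], [v_1,v_3,v_5], [v_1,v_4,v_5]

giving chain groups C_0 ≅ Z^6, C_1 ≅ Z^12, C_2 ≅ Z^8.

∂_1: C_1 → C_0 is given by ∂[p,q] = [q] − [p].
This gives a 6×12 integer matrix of rank 5; reducing to Smith normal form yields diagonal entries (1,1,1,1,1).

∂_2: C_2 → C_1 sends each 2-simplex [p,q,r] to [q,r] − [p,r] + [p,q]. For instance
  ∂[v_1,v_2,v_3] = [v_2,v_3] − [v_1,v_3] + [v_1,v_2],
  ∂[v_1,v_2,v_4] = [v_2,v_4] − [v_1,v_4] + [v_1,v_2].
As a 12×8 matrix over Z this has rank 7, with invariant factors (1,1,1,1,1,1,1).

Reading off H_k = ker ∂_k / im ∂_{k+1}:

  H_0: rank C_0 − rank ∂_1 = 6 − 5 = 1, and the invariant factors of ∂_1 are all 1, so H_0 = Z.
  H_1: rank ker ∂_1 − rank ∂_2 = (12 − 5) − 7 = 0, and the invariant factors of ∂_2 are all 1, so H_1 = 0.
  H_2: rank ker ∂_2 − rank ∂_3 = (8 − 7) − 0 = 1, and there is no ∂_3, so H_2 = Z.

As a check, the Euler characteristic is 6 − 12 + 8 = 2, which agrees with 1 − 0 + 1 = 2.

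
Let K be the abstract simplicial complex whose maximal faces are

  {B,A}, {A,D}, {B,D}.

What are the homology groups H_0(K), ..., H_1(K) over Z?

Take the total order A < B < D on the vertex set. Then K (dimension 1) consists of the simplices:

  0-simplices (3): A, B, D
  1-simplices (3): AB, AD, BD

giving chain groups C_0 ≅ Z^3, C_1 ≅ Z^3.

∂_1: C_1 → C_0 maps an edge to its endpoints' difference, ∂[p,q] = q − p.
As a 3×3 matrix over Z this has rank 2, with invariant factors (1,1).

Reading off H_k = ker ∂_k / im ∂_{k+1}:

  H_0: rank C_0 − rank ∂_1 = 3 − 2 = 1, and the invariant factors of ∂_1 are all 1, so H_0 ≅ Z.
  H_1: rank ker ∂_1 − rank ∂_2 = (3 − 2) − 0 = 1, and there is no ∂_2, so H_1 ≅ Z.

(K is a triangulation of the circle S^1.)

H_0 = Z,  H_1 = Z.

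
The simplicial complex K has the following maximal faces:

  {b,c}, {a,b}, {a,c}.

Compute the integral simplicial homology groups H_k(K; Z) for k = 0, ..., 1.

H_0 = Z,  H_1 = Z.

Order the vertices as a < b < c. Listing each simplex with vertices in this order, K has dimension 1 with simplices:

  0-simplices (3): a, b, c
  1-simplices (3): ab, ac, bc

giving chain groups C_0 ≅ Z^3, C_1 ≅ Z^3.

The boundary map ∂_1: C_1 → C_0 sends each edge [p,q] (with p < q) to q − p.
As a 3×3 matrix over Z this has rank 2, with invariant factors (1,1).

Computing H_k = (kernel of ∂_k) / (image of ∂_{k+1}):

  H_0: rank C_0 − rank ∂_1 = 3 − 2 = 1, and the invariant factors of ∂_1 are all 1, so H_0 ≅ Z.
  H_1: rank ker ∂_1 − rank ∂_2 = (3 − 2) − 0 = 1, and there is no ∂_2, so H_1 ≅ Z.

As a check, the Euler characteristic is 3 − 3 = 0, which agrees with 1 − 1 = 0.
(K is a triangulation of the circle S^1.)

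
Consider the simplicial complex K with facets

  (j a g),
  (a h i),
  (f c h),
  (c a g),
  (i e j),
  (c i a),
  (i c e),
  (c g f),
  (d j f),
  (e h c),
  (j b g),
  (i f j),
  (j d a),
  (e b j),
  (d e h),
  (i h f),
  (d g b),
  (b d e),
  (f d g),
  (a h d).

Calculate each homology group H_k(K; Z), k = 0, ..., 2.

Fix the vertex order a < b < c < d < e < f < g < h < i < j and write every simplex with vertices in increasing order. Then dim K = 2 and the simplices of K are:

  0-simplices (10): a, b, c, d, e, f, g, h, i, j
  1-simplices (30): ac, ad, ag, ah, ai, aj, bd, be, bg, bj, ce, cf, cg, ch, ci, de, df, dg, dh, dj, eh, ei, ej, fg, fh, fi, fj, gj, hi, ij
  2-simplices (20): acg, aci, adh, adj, agj, ahi, bde, bdg, bej, bgj, ceh, cei, cfg, cfh, deh, dfg, dfj, eij, fhi, fij

Hence C_0 ≅ Z^10, C_1 ≅ Z^30, C_2 ≅ Z^20.

Boundary ∂_1: C_1 → C_0 is given by ∂[p,q] = [q] − [p]. For instance
  ∂be = e − b.
This gives a 10×30 integer matrix of rank 9; reducing to Smith normal form yields diagonal entries (1,1,1,1,1,1,1,1,1).

∂_2: C_2 → C_1 maps a triangle to the signed sum of its edges. For instance
  ∂cfh = fh − ch + cf,
  ∂deh = eh − dh + de.
This gives a 30×20 integer matrix of rank 20; reducing to Smith normal form yields diagonal entries (1,1,1,1,1,1,1,1,1,1,1,1,1,1,1,1,1,1,1,2).

Reading off H_k = ker ∂_k / im ∂_{k+1}:

  H_0: rank C_0 − rank ∂_1 = 10 − 9 = 1, and the invariant factors of ∂_1 are all 1, so H_0 = Z.
  H_1: rank ker ∂_1 − rank ∂_2 = (30 − 9) − 20 = 1, and ∂_2 has invariant factor 2 > 1, so H_1 = Z ⊕ Z/2Z.
  H_2: rank ker ∂_2 − rank ∂_3 = (20 − 20) − 0 = 0, and there is no ∂_3, so H_2 = 0.

As a check, the Euler characteristic is 10 − 30 + 20 = 0, which agrees with 1 − 1 + 0 = 0.

H_0 = Z,  H_1 = Z ⊕ Z/2Z,  H_2 = 0.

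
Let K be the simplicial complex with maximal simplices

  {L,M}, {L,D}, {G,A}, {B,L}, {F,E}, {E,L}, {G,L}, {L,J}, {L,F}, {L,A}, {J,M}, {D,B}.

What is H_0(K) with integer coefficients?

H_0 ≅ Z.

K has 9 vertices, 12 edges.
rank ∂_0 = 0, rank ∂_1 = 8 ⇒ b_0 = 9 − 0 − 8 = 1; all invariant factors of ∂_1 are 1 so no torsion. So H_0 ≅ Z.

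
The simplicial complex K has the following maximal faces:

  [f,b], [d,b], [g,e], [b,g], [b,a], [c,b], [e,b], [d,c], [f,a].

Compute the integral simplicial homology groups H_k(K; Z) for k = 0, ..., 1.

We work with the vertex ordering a < b < c < d < e < f < g. The simplices of K, each written with vertices in increasing order, are:

  0-simplices (7): a, b, c, d, e, f, g
  1-simplices (9): ab, af, bc, bd, be, bf, bg, cd, eg

Hence C_0 ≅ Z^7, C_1 ≅ Z^9.

The boundary map ∂_1: C_1 → C_0 sends each edge [p,q] (with p < q) to q − p. For instance
  ∂bd = d − b.
This gives a 7×9 integer matrix of rank 6; reducing to Smith normal form yields diagonal entries (1,1,1,1,1,1).

Now H_k = ker ∂_k / im ∂_{k+1}, so:

  H_0: rank C_0 − rank ∂_1 = 7 − 6 = 1, and the invariant factors of ∂_1 are all 1, so H_0 ≅ Z.
  H_1: rank ker ∂_1 − rank ∂_2 = (9 − 6) − 0 = 3, and there is no ∂_2, so H_1 ≅ Z^3.

H_0 = Z,  H_1 = Z^3.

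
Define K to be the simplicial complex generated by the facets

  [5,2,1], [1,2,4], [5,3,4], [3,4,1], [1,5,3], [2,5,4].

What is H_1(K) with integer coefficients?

H_1 ≅ 0.

Take the total order 1 < 2 < 3 < 4 < 5 on the vertex set. Then K (dimension 2) consists of the simplices:

  0-simplices (5): [1], [2], [3], [4], [5]
  1-simplices (9): [1,2], [1,3], [1,4], [1,5], [2,4], [2,5], [3,4], [3,5], [4,5]
  2-simplices (6): [1,2,4], [1,2,5], [1,3,4], [1,3,5], [2,4,5], [3,4,5]

so the chain groups are C_0 ≅ Z^5, C_1 ≅ Z^9, C_2 ≅ Z^6.

The boundary map ∂_1: C_1 → C_0 maps an edge to its endpoints' difference, ∂[p,q] = q − p.
As a 5×9 matrix over Z this has rank 4, with invariant factors (1,1,1,1).

∂_2: C_2 → C_1 maps a triangle to the signed sum of its edges. For instance
  ∂[1,3,5] = [3,5] − [1,5] + [1,3],
  ∂[1,3,4] = [3,4] − [1,4] + [1,3].
The 9×6 boundary matrix has rank 5 and Smith normal form diag(1,1,1,1,1).

Reading off H_k = ker ∂_k / im ∂_{k+1}:

  H_1: rank ker ∂_1 − rank ∂_2 = (9 − 4) − 5 = 0, and the invariant factors of ∂_2 are all 1, so H_1 ≅ 0.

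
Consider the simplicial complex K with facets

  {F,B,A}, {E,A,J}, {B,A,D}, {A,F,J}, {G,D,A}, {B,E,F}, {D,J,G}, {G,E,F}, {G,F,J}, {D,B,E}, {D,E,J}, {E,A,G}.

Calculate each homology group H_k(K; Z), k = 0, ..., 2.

H_0 ≅ Z,  H_1 ≅ Z/2,  H_2 = 0.

We work with the vertex ordering A < B < D < E < F < G < J. The simplices of K, each written with vertices in increasing order, are:

  0-simplices (7): A, B, D, E, F, G, J
  1-simplices (18): AB, AD, AE, AF, AG, AJ, BD, BE, BF, DE, DG, DJ, EF, EG, EJ, FG, FJ, GJ
  2-simplices (12): ABD, ABF, ADG, AEG, AEJ, AFJ, BDE, BEF, DEJ, DGJ, EFG, FGJ

so the chain groups are C_0 ≅ Z^7, C_1 ≅ Z^18, C_2 ≅ Z^12.

Boundary ∂_1: C_1 → C_0 maps an edge to its endpoints' difference, ∂[p,q] = q − p.
This gives a 7×18 integer matrix of rank 6; reducing to Smith normal form yields diagonal entries (1,1,1,1,1,1).

Boundary ∂_2: C_2 → C_1 acts by ∂[p,q,r] = [q,r] − [p,r] + [p,q]. For instance
  ∂AFJ = FJ − AJ + AF,
  ∂ABF = BF − AF + AB.
The resulting 18×12 matrix has rank 12, and its Smith normal form has invariant factors (1,1,1,1,1,1,1,1,1,1,1,2).

Reading off H_k = ker ∂_k / im ∂_{k+1}:

  H_0: rank C_0 − rank ∂_1 = 7 − 6 = 1, and the invariant factors of ∂_1 are all 1, so H_0 = Z.
  H_1: rank ker ∂_1 − rank ∂_2 = (18 − 6) − 12 = 0, and ∂_2 has invariant factor 2 > 1, so H_1 = Z/2.
  H_2: rank ker ∂_2 − rank ∂_3 = (12 − 12) − 0 = 0, and there is no ∂_3, so H_2 = 0.

As a check, the Euler characteristic is 7 − 18 + 12 = 1, which agrees with 1 − 0 + 0 = 1.
(K is a triangulation of the real projective plane RP^2.)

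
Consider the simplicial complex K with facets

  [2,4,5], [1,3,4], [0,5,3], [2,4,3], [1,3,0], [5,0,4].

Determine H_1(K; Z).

K has 6 vertices, 12 edges, 6 triangles.
rank ∂_1 = 5, rank ∂_2 = 6 ⇒ b_1 = 12 − 5 − 6 = 1; all invariant factors of ∂_2 are 1 so no torsion. So H_1 ≅ Z.

H_1 = Z.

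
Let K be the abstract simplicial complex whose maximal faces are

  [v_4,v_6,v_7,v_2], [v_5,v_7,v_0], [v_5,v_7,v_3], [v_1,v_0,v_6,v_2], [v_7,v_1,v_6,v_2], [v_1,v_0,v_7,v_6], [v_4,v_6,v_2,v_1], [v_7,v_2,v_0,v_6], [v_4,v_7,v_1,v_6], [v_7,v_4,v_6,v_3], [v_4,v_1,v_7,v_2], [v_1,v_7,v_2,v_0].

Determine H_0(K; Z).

We work with the vertex ordering v_0 < v_1 < v_2 < v_3 < v_4 < v_5 < v_6 < v_7. The simplices of K, each written with vertices in increasing order, are:

  0-simplices (8): [v_0], [v_1], [v_2], [v_3], [v_4], [v_5], [v_6], [v_7]
  1-simplices (20): (20 of them)
  2-simplices (21): (21 of them)
  3-simplices (10): (10 of them)

so the chain groups are C_0 ≅ Z^8, C_1 ≅ Z^20, C_2 ≅ Z^21, C_3 ≅ Z^10.

Boundary ∂_1: C_1 → C_0 is given by ∂[p,q] = [q] − [p]. For instance
  ∂[v_2,v_6] = [v_6] − [v_2].
As a 8×20 matrix over Z this has rank 7, with invariant factors (1,1,1,1,1,1,1).

Boundary ∂_2: C_2 → C_1 acts by ∂[p,q,r] = [q,r] − [p,r] + [p,q]. For instance
  ∂[v_0,v_2,v_7] = [v_2,v_7] − [v_0,v_7] + [v_0,v_2],
  ∂[v_3,v_4,v_6] = [v_4,v_6] − [v_3,v_6] + [v_3,v_4].
The resulting 20×21 matrix has rank 13, and its Smith normal form has invariant factors (1,1,1,1,1,1,1,1,1,1,1,1,1).

Boundary ∂_3: C_3 → C_2 sends each 3-simplex σ to the alternating sum Σ_i (−1)^i (σ with its i-th vertex removed). For instance
  ∂[v_2,v_4,v_6,v_7] = [v_4,v_6,v_7] − [v_2,v_6,v_7] + [v_2,v_4,v_7] − [v_2,v_4,v_6],
  ∂[v_1,v_2,v_4,v_6] = [v_2,v_4,v_6] − [v_1,v_4,v_6] + [v_1,v_2,v_6] − [v_1,v_2,v_4].
The 21×10 boundary matrix has rank 8 and Smith normal form diag(1,1,1,1,1,1,1,1).

Reading off H_k = ker ∂_k / im ∂_{k+1}:

  H_0: rank C_0 − rank ∂_1 = 8 − 7 = 1, and the invariant factors of ∂_1 are all 1, so H_0 = Z.

H_0 = Z.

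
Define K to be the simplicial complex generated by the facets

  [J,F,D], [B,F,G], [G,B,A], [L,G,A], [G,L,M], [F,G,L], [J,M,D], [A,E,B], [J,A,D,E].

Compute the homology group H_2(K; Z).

Order the vertices as A < B < D < E < F < G < J < L < M. Listing each simplex with vertices in this order, K has dimension 3 with simplices:

  0-simplices (9): A, B, D, E, F, G, J, L, M
  1-simplices (21): AB, AD, AE, AG, AJ, AL, BE, BF, BG, DE, DF, DJ, DM, EJ, FG, FJ, FL, GL, GM, JM, LM
  2-simplices (12): ABE, ABG, ADE, ADJ, AEJ, AGL, BFG, DEJ, DFJ, DJM, FGL, GLM
  3-simplices (1): ADEJ

Hence C_0 ≅ Z^9, C_1 ≅ Z^21, C_2 ≅ Z^12, C_3 ≅ Z^1.

The boundary map ∂_1: C_1 → C_0 sends each edge [p,q] (with p < q) to q − p. For instance
  ∂FJ = J − F.
The resulting 9×21 matrix has rank 8, and its Smith normal form has invariant factors (1,1,1,1,1,1,1,1).

The boundary map ∂_2: C_2 → C_1 sends each 2-simplex [p,q,r] to [q,r] − [p,r] + [p,q]. For instance
  ∂AGL = GL − AL + AG,
  ∂DJM = JM − DM + DJ.
The 21×12 boundary matrix has rank 11 and Smith normal form diag(1,1,1,1,1,1,1,1,1,1,1).

Boundary ∂_3: C_3 → C_2 sends each 3-simplex σ to the alternating sum Σ_i (−1)^i (σ with its i-th vertex removed). For instance
  ∂ADEJ = DEJ − AEJ + ADJ − ADE.
The resulting 12×1 matrix has rank 1, and its Smith normal form has invariant factors (1).

Reading off H_k = ker ∂_k / im ∂_{k+1}:

  H_2: rank ker ∂_2 − rank ∂_3 = (12 − 11) − 1 = 0, and the invariant factors of ∂_3 are all 1, so H_2 ≅ 0.

H_2 ≅ 0.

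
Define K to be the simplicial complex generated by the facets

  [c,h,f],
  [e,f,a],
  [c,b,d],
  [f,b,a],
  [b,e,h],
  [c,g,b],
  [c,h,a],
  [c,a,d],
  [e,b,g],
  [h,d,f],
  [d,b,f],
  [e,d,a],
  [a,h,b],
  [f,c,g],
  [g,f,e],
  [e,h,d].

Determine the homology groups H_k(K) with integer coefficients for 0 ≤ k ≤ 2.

H_0 ≅ Z,  H_1 ≅ Z^2,  H_2 ≅ Z.

Fix the vertex order a < b < c < d < e < f < g < h and write every simplex with vertices in increasing order. Then dim K = 2 and the simplices of K are:

  0-simplices (8): a, b, c, d, e, f, g, h
  1-simplices (24): ab, ac, ad, ae, af, ah, bc, bd, be, bf, bg, bh, cd, cf, cg, ch, de, df, dh, ef, eg, eh, fg, fh
  2-simplices (16): abf, abh, acd, ach, ade, aef, bcd, bcg, bdf, beg, beh, cfg, cfh, deh, dfh, efg

so the chain groups are C_0 ≅ Z^8, C_1 ≅ Z^24, C_2 ≅ Z^16.

∂_1: C_1 → C_0 sends each edge [p,q] (with p < q) to q − p. For instance
  ∂eg = g − e.
As a 8×24 matrix over Z this has rank 7, with invariant factors (1,1,1,1,1,1,1).

The boundary map ∂_2: C_2 → C_1 maps a triangle to the signed sum of its edges. For instance
  ∂deh = eh − dh + de,
  ∂beh = eh − bh + be.
The resulting 24×16 matrix has rank 15, and its Smith normal form has invariant factors (1,1,1,1,1,1,1,1,1,1,1,1,1,1,1).

From H_k ≅ ker(∂_k) / im(∂_{k+1}) we obtain:

  H_0: rank C_0 − rank ∂_1 = 8 − 7 = 1, and the invariant factors of ∂_1 are all 1, so H_0 ≅ Z.
  H_1: rank ker ∂_1 − rank ∂_2 = (24 − 7) − 15 = 2, and the invariant factors of ∂_2 are all 1, so H_1 ≅ Z^2.
  H_2: rank ker ∂_2 − rank ∂_3 = (16 − 15) − 0 = 1, and there is no ∂_3, so H_2 ≅ Z.

(K is a triangulation of the torus T^2.)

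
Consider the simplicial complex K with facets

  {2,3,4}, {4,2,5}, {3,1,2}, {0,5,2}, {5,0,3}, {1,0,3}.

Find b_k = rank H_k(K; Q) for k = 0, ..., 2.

b_0 = 1, b_1 = 1, b_2 = 0.

Order the vertices as 0 < 1 < 2 < 3 < 4 < 5. Listing each simplex with vertices in this order, K has dimension 2 with simplices:

  0-simplices (6): [0], [1], [2], [3], [4], [5]
  1-simplices (12): [0,1], [0,2], [0,3], [0,5], [1,2], [1,3], [2,3], [2,4], [2,5], [3,4], [3,5], [4,5]
  2-simplices (6): [0,1,3], [0,2,5], [0,3,5], [1,2,3], [2,3,4], [2,4,5]

so the chain groups are C_0 ≅ Z^6, C_1 ≅ Z^12, C_2 ≅ Z^6.

∂_1: C_1 → C_0 is given by ∂[p,q] = [q] − [p]. For instance
  ∂[2,3] = [3] − [2].
The 6×12 boundary matrix has rank 5 and Smith normal form diag(1,1,1,1,1).

∂_2: C_2 → C_1 maps a triangle to the signed sum of its edges. For instance
  ∂[2,4,5] = [4,5] − [2,5] + [2,4],
  ∂[0,1,3] = [1,3] − [0,3] + [0,1].
The 12×6 boundary matrix has rank 6 and Smith normal form diag(1,1,1,1,1,1).

Reading off H_k = ker ∂_k / im ∂_{k+1}:

  H_0: rank C_0 − rank ∂_1 = 6 − 5 = 1, and the invariant factors of ∂_1 are all 1, so H_0 ≅ Z.
  H_1: rank ker ∂_1 − rank ∂_2 = (12 − 5) − 6 = 1, and the invariant factors of ∂_2 are all 1, so H_1 ≅ Z.
  H_2: rank ker ∂_2 − rank ∂_3 = (6 − 6) − 0 = 0, and there is no ∂_3, so H_2 ≅ 0.

Hence the Betti numbers are b_0 = 1, b_1 = 1, b_2 = 0.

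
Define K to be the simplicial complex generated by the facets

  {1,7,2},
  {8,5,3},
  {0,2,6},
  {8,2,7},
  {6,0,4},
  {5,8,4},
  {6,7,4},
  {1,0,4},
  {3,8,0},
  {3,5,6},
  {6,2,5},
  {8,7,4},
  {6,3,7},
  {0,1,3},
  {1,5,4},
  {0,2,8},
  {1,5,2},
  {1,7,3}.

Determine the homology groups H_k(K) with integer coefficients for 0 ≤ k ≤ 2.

H_0 ≅ Z,  H_1 ≅ Z^2,  H_2 ≅ Z.

Order the vertices as 0 < 1 < 2 < 3 < 4 < 5 < 6 < 7 < 8. Listing each simplex with vertices in this order, K has dimension 2 with simplices:

  0-simplices (9): [0], [1], [2], [3], [4], [5], [6], [7], [8]
  1-simplices (27): (27 of them)
  2-simplices (18): [0,1,3], [0,1,4], [0,2,6], [0,2,8], [0,3,8], [0,4,6], [1,2,5], [1,2,7], [1,3,7], [1,4,5], [2,5,6], [2,7,8], [3,5,6], [3,5,8], [3,6,7], [4,5,8], [4,6,7], [4,7,8]

so the chain groups are C_0 ≅ Z^9, C_1 ≅ Z^27, C_2 ≅ Z^18.

Boundary ∂_1: C_1 → C_0 maps an edge to its endpoints' difference, ∂[p,q] = q − p.
The 9×27 boundary matrix has rank 8 and Smith normal form diag(1,1,1,1,1,1,1,1).

The boundary map ∂_2: C_2 → C_1 sends each 2-simplex [p,q,r] to [q,r] − [p,r] + [p,q]. For instance
  ∂[4,5,8] = [5,8] − [4,8] + [4,5],
  ∂[1,3,7] = [3,7] − [1,7] + [1,3].
The 27×18 boundary matrix has rank 17 and Smith normal form diag(1,1,1,1,1,1,1,1,1,1,1,1,1,1,1,1,1).

From H_k ≅ ker(∂_k) / im(∂_{k+1}) we obtain:

  H_0: rank C_0 − rank ∂_1 = 9 − 8 = 1, and the invariant factors of ∂_1 are all 1, so H_0 ≅ Z.
  H_1: rank ker ∂_1 − rank ∂_2 = (27 − 8) − 17 = 2, and the invariant factors of ∂_2 are all 1, so H_1 ≅ Z^2.
  H_2: rank ker ∂_2 − rank ∂_3 = (18 − 17) − 0 = 1, and there is no ∂_3, so H_2 ≅ Z.

As a check, the Euler characteristic is 9 − 27 + 18 = 0, which agrees with 1 − 2 + 1 = 0.
(K is a triangulation of the torus T^2.)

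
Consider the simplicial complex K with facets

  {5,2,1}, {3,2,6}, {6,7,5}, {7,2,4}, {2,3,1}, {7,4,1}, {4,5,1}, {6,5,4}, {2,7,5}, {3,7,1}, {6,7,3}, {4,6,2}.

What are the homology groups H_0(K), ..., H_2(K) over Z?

H_0 ≅ Z,  H_1 ≅ Z/2Z,  H_2 = 0.

Fix the vertex order 1 < 2 < 3 < 4 < 5 < 6 < 7 and write every simplex with vertices in increasing order. Then dim K = 2 and the simplices of K are:

  0-simplices (7): [1], [2], [3], [4], [5], [6], [7]
  1-simplices (18): [1,2], [1,3], [1,4], [1,5], [1,7], [2,3], [2,4], [2,5], [2,6], [2,7], [3,6], [3,7], [4,5], [4,6], [4,7], [5,6], [5,7], [6,7]
  2-simplices (12): [1,2,3], [1,2,5], [1,3,7], [1,4,5], [1,4,7], [2,3,6], [2,4,6], [2,4,7], [2,5,7], [3,6,7], [4,5,6], [5,6,7]

Hence C_0 ≅ Z^7, C_1 ≅ Z^18, C_2 ≅ Z^12.

Boundary ∂_1: C_1 → C_0 sends each edge [p,q] (with p < q) to q − p. For instance
  ∂[6,7] = [7] − [6].
This gives a 7×18 integer matrix of rank 6; reducing to Smith normal form yields diagonal entries (1,1,1,1,1,1).

The boundary map ∂_2: C_2 → C_1 maps a triangle to the signed sum of its edges. For instance
  ∂[2,5,7] = [5,7] − [2,7] + [2,5],
  ∂[1,4,5] = [4,5] − [1,5] + [1,4].
This gives a 18×12 integer matrix of rank 12; reducing to Smith normal form yields diagonal entries (1,1,1,1,1,1,1,1,1,1,1,2).

Reading off H_k = ker ∂_k / im ∂_{k+1}:

  H_0: rank C_0 − rank ∂_1 = 7 − 6 = 1, and the invariant factors of ∂_1 are all 1, so H_0 = Z.
  H_1: rank ker ∂_1 − rank ∂_2 = (18 − 6) − 12 = 0, and ∂_2 has invariant factor 2 > 1, so H_1 = Z/2Z.
  H_2: rank ker ∂_2 − rank ∂_3 = (12 − 12) − 0 = 0, and there is no ∂_3, so H_2 = 0.

(K is a triangulation of the real projective plane RP^2.)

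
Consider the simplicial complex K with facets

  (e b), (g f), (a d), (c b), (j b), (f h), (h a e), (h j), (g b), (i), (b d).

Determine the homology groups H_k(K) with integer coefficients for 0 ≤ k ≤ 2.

H_0 = Z^2,  H_1 = Z^3,  H_2 = 0.

We work with the vertex ordering a < b < c < d < e < f < g < h < i < j. The simplices of K, each written with vertices in increasing order, are:

  0-simplices (10): a, b, c, d, e, f, g, h, i, j
  1-simplices (12): ad, ae, ah, bc, bd, be, bg, bj, eh, fg, fh, hj
  2-simplices (1): aeh

giving chain groups C_0 ≅ Z^10, C_1 ≅ Z^12, C_2 ≅ Z^1.

The boundary map ∂_1: C_1 → C_0 is given by ∂[p,q] = [q] − [p].
The 10×12 boundary matrix has rank 8 and Smith normal form diag(1,1,1,1,1,1,1,1).

∂_2: C_2 → C_1 maps a triangle to the signed sum of its edges. For instance
  ∂aeh = eh − ah + ae.
The resulting 12×1 matrix has rank 1, and its Smith normal form has invariant factors (1).

Reading off H_k = ker ∂_k / im ∂_{k+1}:

  H_0: rank C_0 − rank ∂_1 = 10 − 8 = 2, and the invariant factors of ∂_1 are all 1, so H_0 ≅ Z^2.
  H_1: rank ker ∂_1 − rank ∂_2 = (12 − 8) − 1 = 3, and the invariant factors of ∂_2 are all 1, so H_1 ≅ Z^3.
  H_2: rank ker ∂_2 − rank ∂_3 = (1 − 1) − 0 = 0, and there is no ∂_3, so H_2 ≅ 0.

As a check, the Euler characteristic is 10 − 12 + 1 = -1, which agrees with 2 − 3 + 0 = -1.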